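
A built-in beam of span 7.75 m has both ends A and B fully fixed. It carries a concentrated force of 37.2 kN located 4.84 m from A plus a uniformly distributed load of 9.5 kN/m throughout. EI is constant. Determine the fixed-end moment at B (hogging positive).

Release both end moments; the primary structure is a simply-supported span AB with redundants M_A and M_B.
On the primary (simply-supported) span, the end slopes from the loading are:
  at A: point load 37.2 at a = 4.84: Pab(L + b)/(6LEI) = 120.1/EI
  at B: point load 37.2 at a = 4.84: Pab(L + a)/(6LEI) = 141.9/EI
  at A: UDL 9.5: wL³/(24EI) = 184.3/EI
  at B: UDL 9.5: wL³/(24EI) = 184.3/EI
  θ_A0 = 304.4/EI,  θ_B0 = 326.1/EI
Flexibility coefficients: a unit moment at one end gives L/(3EI) there and L/(6EI) at the far end, so f₁₁ = f₂₂ = 2.583/EI and f₁₂ = f₂₁ = 1.292/EI.
Compatibility — zero rotation at each built-in end:
  2.583 M_A + 1.292 M_B = 304.4
  1.292 M_A + 2.583 M_B = 326.1
Solving the pair gives M_A = 72.93 kN·m and M_B = 89.77 kN·m (hogging).

M_B = 89.77 kN·m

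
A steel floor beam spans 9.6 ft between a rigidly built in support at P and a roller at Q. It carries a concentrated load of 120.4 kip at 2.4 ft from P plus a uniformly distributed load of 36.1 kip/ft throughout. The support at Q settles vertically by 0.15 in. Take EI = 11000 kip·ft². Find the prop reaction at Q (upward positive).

Take the reaction at Q as the redundant and release it; the primary structure is a cantilever fixed at P.
Free-end deflection of the primary structure under the applied loading (downward +):
  point load 120.4 at a = 2.4: Pa²(3L − a)/(6EI) = 3051/EI
  UDL 36.1: wL⁴/(8EI) = 38327/EI
  δ_0 = 41378/EI
Flexibility coefficient — unit upward force at Q: δ_{QQ} = L³/(3EI) = 294.9/EI.
With EI = 11000 kip·ft²: δ_0 = 3.7617 ft and δ_{QQ} = 0.02681 ft/kip.
Compatibility — the beam at Q must follow the support down by 0.0125 ft: δ_0 − R_Q·δ_{QQ} = 0.0125, so R_Q = (3.7617 − 0.0125)/0.02681 = 139.8 kip.

R_Q = 139.8 kip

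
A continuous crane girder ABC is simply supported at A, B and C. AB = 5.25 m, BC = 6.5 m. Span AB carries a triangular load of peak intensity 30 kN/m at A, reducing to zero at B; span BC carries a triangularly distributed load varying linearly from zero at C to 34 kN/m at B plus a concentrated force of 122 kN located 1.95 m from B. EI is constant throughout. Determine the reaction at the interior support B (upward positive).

Take M_B as the redundant. Released structure: two simple spans AB and BC with a hinge at B.
Rotations at B on the released spans (each span's end-slope, ×1/EI):
  span AB: triangular load, peak 30: 7w₀L³/(360EI) = 84.41/EI
  span BC: triangular load, peak 34: w₀L³/(45EI) = 207.5/EI
  span BC: point load 122 at a = 1.95: Pab(L + b)/(6LEI) = 306.7/EI
  relative rotation θ_0 = (84.41 + 514.2)/EI = 598.6/EI
A unit hogging moment at B produces rotation L₁/(3EI) + L₂/(3EI) = 3.917/EI.
Slope continuity at B: θ_0 = M_B·3.917/EI, so M_B = 598.6/3.917 = 152.8 kN·m (hogging).
Span AB, ΣM about A with M_B applied at B: R_B^{AB}·5.25 = 137.8 + 152.8, so R_B^{AB} = 55.36 kN and R_A = 78.75 − 55.36 = 23.39 kN.
Span BC, ΣM about C: R_B^{BC}·6.5 = 1034 + 152.8, so R_B^{BC} = 182.6 kN and R_C = 232.5 − 182.6 = 49.92 kN.
R_B = 55.36 + 182.6 = 237.9 kN.

R_B = 237.9 kN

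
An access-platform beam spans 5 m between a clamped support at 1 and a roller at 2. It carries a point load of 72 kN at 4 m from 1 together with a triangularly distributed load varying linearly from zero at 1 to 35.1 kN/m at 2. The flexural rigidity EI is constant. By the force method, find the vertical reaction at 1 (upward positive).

R_1 = 60.8 kN

Choose R_2 as the redundant. The primary structure is the cantilever fixed at 1.
Free-end deflection of the primary structure under the applied loading (downward +):
  point load 72 at a = 4: Pa²(3L − a)/(6EI) = 2112/EI
  triangular load, peak 35.1 at the free end: 11w₀L⁴/(120EI) = 2011/EI
  δ_0 = 4123/EI
Flexibility coefficient — unit upward force at 2: δ_{22} = L³/(3EI) = 41.67/EI.
Compatibility at 2: δ_0 − R_2·δ_{22} = 0, so R_2 = 4123/41.67 = 98.95 kN.
Vertical equilibrium: R_1 = ΣP − R_2 = 159.8 − 98.95 = 60.8 kN.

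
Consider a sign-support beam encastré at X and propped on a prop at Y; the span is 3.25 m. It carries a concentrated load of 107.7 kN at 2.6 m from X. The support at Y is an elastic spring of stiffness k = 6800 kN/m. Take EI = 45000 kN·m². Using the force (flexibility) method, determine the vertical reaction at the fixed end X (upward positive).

Release the roller at Y. Primary structure: cantilever fixed at X.
Deflection at Y on the released cantilever, summing each load's contribution:
  point load 107.7 at a = 2.6: Pa²(3L − a)/(6EI) = 867.6/EI
Tip deflection under a unit load at Y: L³/(3EI) = 11.44/EI.
With EI = 45000 kN·m²: δ_0 = 0.01928 m and δ_{YY} = 0.000254 m/kN.
Compatibility — the spring shortens by R_Y/k under the reaction it provides: δ_0 − R_Y·δ_{YY} = R_Y/k. With 1/k = 0.000147 m/kN, R_Y = δ_0 / (δ_{YY} + 1/k) = 0.01928 / (0.000254 + 0.000147) = 48.04 kN.
Vertical equilibrium: R_X = ΣP − R_Y = 107.7 − 48.04 = 59.66 kN.

R_X = 59.66 kN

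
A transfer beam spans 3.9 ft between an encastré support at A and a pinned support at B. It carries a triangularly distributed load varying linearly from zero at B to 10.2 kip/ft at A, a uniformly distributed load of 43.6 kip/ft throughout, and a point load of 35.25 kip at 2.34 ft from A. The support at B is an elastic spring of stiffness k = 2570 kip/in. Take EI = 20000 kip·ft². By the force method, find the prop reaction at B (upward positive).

R_B = 80.34 kip

Choose R_B as the redundant. The primary structure is the cantilever fixed at A.
Downward deflection at the released point B due to the loads:
  triangular load, peak 10.2 at the fixed end: w₀L⁴/(30EI) = 78.66/EI
  UDL 43.6: wL⁴/(8EI) = 1261/EI
  point load 35.25 at a = 2.34: Pa²(3L − a)/(6EI) = 301.1/EI
  δ_0 = 1641/EI
Tip deflection under a unit load at B: L³/(3EI) = 19.77/EI.
With EI = 20000 kip·ft²: δ_0 = 0.082029 ft and δ_{BB} = 0.000989 ft/kip.
Compatibility — the spring shortens by R_B/k under the reaction it provides: δ_0 − R_B·δ_{BB} = R_B/k. With 1/k = 1/(2570×12) ft/kip = 0.000032 ft/kip, R_B = δ_0 / (δ_{BB} + 1/k) = 0.082029 / (0.000989 + 0.000032) = 80.34 kip.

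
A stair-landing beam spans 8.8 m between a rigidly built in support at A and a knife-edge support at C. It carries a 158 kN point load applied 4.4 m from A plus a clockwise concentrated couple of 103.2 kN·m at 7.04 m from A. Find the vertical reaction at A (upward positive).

Release the roller at C. Primary structure: cantilever fixed at A.
Deflection at C on the released cantilever, summing each load's contribution:
  point load 158 at a = 4.4: Pa²(3L − a)/(6EI) = 11216/EI
  clockwise couple 103.2 at a = 7.04: M₀a(2L − a)/(2EI) = 3836/EI
  δ_0 = 15052/EI
Flexibility coefficient — unit upward force at C: δ_{CC} = L³/(3EI) = 227.2/EI.
The prop prevents deflection at C: R_C = δ_0/δ_{CC} = 15052/227.2 = 66.26 kN.
Vertical equilibrium: R_A = ΣP − R_C = 158 − 66.26 = 91.74 kN.

R_A = 91.74 kN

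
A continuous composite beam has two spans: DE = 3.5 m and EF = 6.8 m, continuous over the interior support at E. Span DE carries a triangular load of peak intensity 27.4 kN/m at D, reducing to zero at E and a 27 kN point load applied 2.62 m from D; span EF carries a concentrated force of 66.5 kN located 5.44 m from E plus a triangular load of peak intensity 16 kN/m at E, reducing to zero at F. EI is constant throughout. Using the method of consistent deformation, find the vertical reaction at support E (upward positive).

Release continuity at E by inserting a hinge; the redundant is the internal moment M_E. The primary structure is two simply-supported spans DE and EF.
Discontinuity in slope at E on the released structure — sum the simple-span end rotations:
  span DE: triangular load, peak 27.4: 7w₀L³/(360EI) = 22.84/EI
  span DE: point load 27 at a = 2.62: Pab(L + a)/(6LEI) = 18.14/EI
  span EF: point load 66.5 at a = 5.44: Pab(L + b)/(6LEI) = 98.4/EI
  span EF: triangular load, peak 16: w₀L³/(45EI) = 111.8/EI
  relative rotation θ_0 = (40.98 + 210.2)/EI = 251.2/EI
A unit hogging moment at E produces rotation L₁/(3EI) + L₂/(3EI) = 3.433/EI.
Compatibility: M_E·(L₁+L₂)/(3EI) = θ_0, giving M_E = 73.16 kN·m (hogging).
Span DE, ΣM about D with M_E applied at E: R_E^{DE}·3.5 = 126.7 + 73.16, so R_E^{DE} = 57.1 kN and R_D = 74.95 − 57.1 = 17.85 kN.
Span EF, ΣM about F: R_E^{EF}·6.8 = 337.1 + 73.16, so R_E^{EF} = 60.33 kN and R_F = 120.9 − 60.33 = 60.57 kN.
R_E = 57.1 + 60.33 = 117.4 kN.

R_E = 117.4 kN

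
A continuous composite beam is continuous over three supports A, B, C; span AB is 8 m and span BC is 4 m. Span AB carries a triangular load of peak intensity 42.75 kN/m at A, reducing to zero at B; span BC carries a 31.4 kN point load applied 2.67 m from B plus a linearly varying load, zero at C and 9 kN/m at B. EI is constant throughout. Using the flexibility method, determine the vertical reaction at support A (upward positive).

Take M_B as the redundant. Released structure: two simple spans AB and BC with a hinge at B.
Rotations at B on the released spans (each span's end-slope, ×1/EI):
  span AB: triangular load, peak 42.75: 7w₀L³/(360EI) = 425.6/EI
  span BC: point load 31.4 at a = 2.67: Pab(L + b)/(6LEI) = 24.76/EI
  span BC: triangular load, peak 9: w₀L³/(45EI) = 12.8/EI
  relative rotation θ_0 = (425.6 + 37.56)/EI = 463.2/EI
A unit hogging moment at B produces rotation L₁/(3EI) + L₂/(3EI) = 4/EI.
Slope continuity at B: θ_0 = M_B·4/EI, so M_B = 463.2/4 = 115.8 kN·m (hogging).
Span AB, ΣM about A with M_B applied at B: R_B^{AB}·8 = 456 + 115.8, so R_B^{AB} = 71.47 kN and R_A = 171 − 71.47 = 99.53 kN.

R_A = 99.53 kN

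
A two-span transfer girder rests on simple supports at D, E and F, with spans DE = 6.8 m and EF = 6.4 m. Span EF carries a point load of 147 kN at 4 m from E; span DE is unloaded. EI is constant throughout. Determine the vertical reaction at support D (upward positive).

R_D = -10.81 kN

Release continuity at E by inserting a hinge; the redundant is the internal moment M_E. The primary structure is two simply-supported spans DE and EF.
Rotations at E on the released spans (each span's end-slope, ×1/EI):
  span EF: point load 147 at a = 4: Pab(L + b)/(6LEI) = 323.4/EI
  relative rotation θ_0 = (0 + 323.4)/EI = 323.4/EI
A unit hogging moment at E produces rotation L₁/(3EI) + L₂/(3EI) = 4.4/EI.
Compatibility: M_E·(L₁+L₂)/(3EI) = θ_0, giving M_E = 73.5 kN·m (hogging).
Span DE, ΣM about D with M_E applied at E: R_E^{DE}·6.8 = 0 + 73.5, so R_E^{DE} = 10.81 kN and R_D = 0 − 10.81 = -10.81 kN.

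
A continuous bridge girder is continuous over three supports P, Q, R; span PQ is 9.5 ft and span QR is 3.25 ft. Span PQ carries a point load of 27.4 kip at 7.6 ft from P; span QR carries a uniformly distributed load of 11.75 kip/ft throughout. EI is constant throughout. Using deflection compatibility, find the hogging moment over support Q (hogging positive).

Release continuity at Q by inserting a hinge; the redundant is the internal moment M_Q. The primary structure is two simply-supported spans PQ and QR.
Rotations at Q on the released spans (each span's end-slope, ×1/EI):
  span PQ: point load 27.4 at a = 7.6: Pab(L + a)/(6LEI) = 118.7/EI
  span QR: UDL 11.75: wL³/(24EI) = 16.81/EI
  relative rotation θ_0 = (118.7 + 16.81)/EI = 135.5/EI
A unit hogging moment at Q produces rotation L₁/(3EI) + L₂/(3EI) = 4.25/EI.
Slope continuity at Q: θ_0 = M_Q·4.25/EI, so M_Q = 135.5/4.25 = 31.88 kip·ft (hogging).

M_Q = 31.88 kip·ft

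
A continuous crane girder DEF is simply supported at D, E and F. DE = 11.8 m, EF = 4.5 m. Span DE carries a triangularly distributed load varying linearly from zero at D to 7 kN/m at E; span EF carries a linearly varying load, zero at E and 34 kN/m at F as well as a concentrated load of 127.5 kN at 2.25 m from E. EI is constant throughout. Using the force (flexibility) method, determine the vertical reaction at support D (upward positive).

R_D = 6.324 kN

Insert a hinge at E; M_E is the redundant, and each span becomes simply supported.
Discontinuity in slope at E on the released structure — sum the simple-span end rotations:
  span DE: triangular load, peak 7: w₀L³/(45EI) = 255.6/EI
  span EF: triangular load, peak 34: 7w₀L³/(360EI) = 60.24/EI
  span EF: point load 127.5 at a = 2.25: Pab(L + b)/(6LEI) = 161.4/EI
  relative rotation θ_0 = (255.6 + 221.6)/EI = 477.2/EI
A unit hogging moment at E produces rotation L₁/(3EI) + L₂/(3EI) = 5.433/EI.
Slope continuity at E: θ_0 = M_E·5.433/EI, so M_E = 477.2/5.433 = 87.83 kN·m (hogging).
Span DE, ΣM about D with M_E applied at E: R_E^{DE}·11.8 = 324.9 + 87.83, so R_E^{DE} = 34.98 kN and R_D = 41.3 − 34.98 = 6.324 kN.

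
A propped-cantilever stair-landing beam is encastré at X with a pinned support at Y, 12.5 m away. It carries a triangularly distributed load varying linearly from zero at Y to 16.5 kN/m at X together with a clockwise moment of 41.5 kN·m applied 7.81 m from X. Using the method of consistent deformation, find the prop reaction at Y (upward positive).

R_Y = 24.9 kN

Release the roller at Y. Primary structure: cantilever fixed at X.
Free-end deflection of the primary structure under the applied loading (downward +):
  triangular load, peak 16.5 at the fixed end: w₀L⁴/(30EI) = 13428/EI
  clockwise couple 41.5 at a = 7.81: M₀a(2L − a)/(2EI) = 2786/EI
  δ_0 = 16214/EI
Tip deflection under a unit load at Y: L³/(3EI) = 651/EI.
Compatibility at Y: δ_0 − R_Y·δ_{YY} = 0, so R_Y = 16214/651 = 24.9 kN.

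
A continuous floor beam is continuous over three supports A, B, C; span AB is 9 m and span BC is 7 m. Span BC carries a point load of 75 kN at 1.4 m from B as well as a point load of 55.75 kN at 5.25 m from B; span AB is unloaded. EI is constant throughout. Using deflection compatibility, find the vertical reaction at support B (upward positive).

Insert a hinge at B; M_B is the redundant, and each span becomes simply supported.
End slopes at the hinge B, treating each span as simply supported:
  span BC: point load 75 at a = 1.4: Pab(L + b)/(6LEI) = 176.4/EI
  span BC: point load 55.75 at a = 5.25: Pab(L + b)/(6LEI) = 106.7/EI
  relative rotation θ_0 = (0 + 283.1)/EI = 283.1/EI
A unit hogging moment at B produces rotation L₁/(3EI) + L₂/(3EI) = 5.333/EI.
Compatibility: M_B·(L₁+L₂)/(3EI) = θ_0, giving M_B = 53.08 kN·m (hogging).
Span AB, ΣM about A with M_B applied at B: R_B^{AB}·9 = 0 + 53.08, so R_B^{AB} = 5.898 kN and R_A = 0 − 5.898 = -5.898 kN.
Span BC, ΣM about C: R_B^{BC}·7 = 517.6 + 53.08, so R_B^{BC} = 81.52 kN and R_C = 130.8 − 81.52 = 49.23 kN.
R_B = 5.898 + 81.52 = 87.42 kN.

R_B = 87.42 kN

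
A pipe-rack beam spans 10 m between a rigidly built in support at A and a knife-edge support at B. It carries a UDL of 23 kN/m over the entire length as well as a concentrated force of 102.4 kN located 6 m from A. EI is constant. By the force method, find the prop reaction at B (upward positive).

R_B = 130.5 kN

Release the roller at B. Primary structure: cantilever fixed at A.
Deflection at B on the released cantilever, summing each load's contribution:
  UDL 23: wL⁴/(8EI) = 28750/EI
  point load 102.4 at a = 6: Pa²(3L − a)/(6EI) = 14746/EI
  δ_0 = 43496/EI
Flexibility coefficient — unit upward force at B: δ_{BB} = L³/(3EI) = 333.3/EI.
The prop prevents deflection at B: R_B = δ_0/δ_{BB} = 43496/333.3 = 130.5 kN.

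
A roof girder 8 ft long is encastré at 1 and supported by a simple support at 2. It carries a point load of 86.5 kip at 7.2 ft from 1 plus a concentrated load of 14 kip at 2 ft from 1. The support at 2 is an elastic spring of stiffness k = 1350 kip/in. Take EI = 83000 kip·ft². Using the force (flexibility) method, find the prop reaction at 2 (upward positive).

Take the reaction at 2 as the redundant and release it; the primary structure is a cantilever fixed at 1.
Free-end deflection of the primary structure under the applied loading (downward +):
  point load 86.5 at a = 7.2: Pa²(3L − a)/(6EI) = 12556/EI
  point load 14 at a = 2: Pa²(3L − a)/(6EI) = 205.3/EI
  δ_0 = 12761/EI
Flexibility coefficient — unit upward force at 2: δ_{22} = L³/(3EI) = 170.7/EI.
With EI = 83000 kip·ft²: δ_0 = 0.15375 ft and δ_{22} = 0.002056 ft/kip.
Compatibility — the spring shortens by R_2/k under the reaction it provides: δ_0 − R_2·δ_{22} = R_2/k. With 1/k = 1/(1350×12) ft/kip = 0.000062 ft/kip, R_2 = δ_0 / (δ_{22} + 1/k) = 0.15375 / (0.002056 + 0.000062) = 72.59 kip.

R_2 = 72.59 kip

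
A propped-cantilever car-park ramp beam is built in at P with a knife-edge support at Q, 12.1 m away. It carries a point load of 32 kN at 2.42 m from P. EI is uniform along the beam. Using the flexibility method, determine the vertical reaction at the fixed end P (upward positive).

R_P = 30.21 kN

Remove the prop at Q; the released (primary) structure is a cantilever built in at P.
Deflection at Q on the released cantilever, summing each load's contribution:
  point load 32 at a = 2.42: Pa²(3L − a)/(6EI) = 1058/EI
Tip deflection under a unit load at Q: L³/(3EI) = 590.5/EI.
Compatibility at Q: δ_0 − R_Q·δ_{QQ} = 0, so R_Q = 1058/590.5 = 1.792 kN.
Vertical equilibrium: R_P = ΣP − R_Q = 32 − 1.792 = 30.21 kN.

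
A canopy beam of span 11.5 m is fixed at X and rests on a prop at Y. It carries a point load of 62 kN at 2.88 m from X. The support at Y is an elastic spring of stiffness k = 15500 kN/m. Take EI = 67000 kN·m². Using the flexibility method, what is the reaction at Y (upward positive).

Take the reaction at Y as the redundant and release it; the primary structure is a cantilever fixed at X.
Downward deflection at the released point Y due to the loads:
  point load 62 at a = 2.88: Pa²(3L − a)/(6EI) = 2710/EI
Flexibility coefficient — unit upward force at Y: δ_{YY} = L³/(3EI) = 507/EI.
With EI = 67000 kN·m²: δ_0 = 0.040449 m and δ_{YY} = 0.007567 m/kN.
Compatibility — the spring shortens by R_Y/k under the reaction it provides: δ_0 − R_Y·δ_{YY} = R_Y/k. With 1/k = 0.000065 m/kN, R_Y = δ_0 / (δ_{YY} + 1/k) = 0.040449 / (0.007567 + 0.000065) = 5.301 kN.

R_Y = 5.301 kN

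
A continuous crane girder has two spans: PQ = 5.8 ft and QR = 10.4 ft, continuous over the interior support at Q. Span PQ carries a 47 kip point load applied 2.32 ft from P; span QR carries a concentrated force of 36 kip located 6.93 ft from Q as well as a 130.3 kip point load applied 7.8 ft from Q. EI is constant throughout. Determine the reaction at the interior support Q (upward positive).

Take M_Q as the redundant. Released structure: two simple spans PQ and QR with a hinge at Q.
End slopes at the hinge Q, treating each span as simply supported:
  span PQ: point load 47 at a = 2.32: Pab(L + a)/(6LEI) = 88.54/EI
  span QR: point load 36 at a = 6.93: Pab(L + b)/(6LEI) = 192.4/EI
  span QR: point load 130.3 at a = 7.8: Pab(L + b)/(6LEI) = 550.5/EI
  relative rotation θ_0 = (88.54 + 742.9)/EI = 831.5/EI
A unit hogging moment at Q produces rotation L₁/(3EI) + L₂/(3EI) = 5.4/EI.
Slope continuity at Q: θ_0 = M_Q·5.4/EI, so M_Q = 831.5/5.4 = 154 kip·ft (hogging).
Span PQ, ΣM about P with M_Q applied at Q: R_Q^{PQ}·5.8 = 109 + 154, so R_Q^{PQ} = 45.35 kip and R_P = 47 − 45.35 = 1.652 kip.
Span QR, ΣM about R: R_Q^{QR}·10.4 = 463.7 + 154, so R_Q^{QR} = 59.39 kip and R_R = 166.3 − 59.39 = 106.9 kip.
R_Q = 45.35 + 59.39 = 104.7 kip.

R_Q = 104.7 kip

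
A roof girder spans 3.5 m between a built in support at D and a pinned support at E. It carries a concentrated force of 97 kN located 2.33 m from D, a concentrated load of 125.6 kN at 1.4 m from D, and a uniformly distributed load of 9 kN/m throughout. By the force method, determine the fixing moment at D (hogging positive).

Take the reaction at E as the redundant and release it; the primary structure is a cantilever fixed at D.
Primary-structure tip deflection at E by superposition:
  point load 97 at a = 2.33: Pa²(3L − a)/(6EI) = 717.1/EI
  point load 125.6 at a = 1.4: Pa²(3L − a)/(6EI) = 373.4/EI
  UDL 9: wL⁴/(8EI) = 168.8/EI
  δ_0 = 1259/EI
Flexibility coefficient — unit upward force at E: δ_{EE} = L³/(3EI) = 14.29/EI.
Compatibility at E: δ_0 − R_E·δ_{EE} = 0, so R_E = 1259/14.29 = 88.11 kN.
Moment equilibrium about D: M_D = Σ(load moments about D) − R_E·L = 457 − 88.11×3.5 = 148.6 kN·m.

M_D = 148.6 kN·m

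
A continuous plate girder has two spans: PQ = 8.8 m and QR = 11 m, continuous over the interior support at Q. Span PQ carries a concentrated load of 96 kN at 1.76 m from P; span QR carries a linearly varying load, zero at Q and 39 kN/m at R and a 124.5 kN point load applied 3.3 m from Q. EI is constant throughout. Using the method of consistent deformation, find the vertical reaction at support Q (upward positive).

R_Q = 244.3 kN

Release continuity at Q by inserting a hinge; the redundant is the internal moment M_Q. The primary structure is two simply-supported spans PQ and QR.
End slopes at the hinge Q, treating each span as simply supported:
  span PQ: point load 96 at a = 1.76: Pab(L + a)/(6LEI) = 237.9/EI
  span QR: triangular load, peak 39: 7w₀L³/(360EI) = 1009/EI
  span QR: point load 124.5 at a = 3.3: Pab(L + b)/(6LEI) = 896.3/EI
  relative rotation θ_0 = (237.9 + 1906)/EI = 2144/EI
A unit hogging moment at Q produces rotation L₁/(3EI) + L₂/(3EI) = 6.6/EI.
Slope continuity at Q: θ_0 = M_Q·6.6/EI, so M_Q = 2144/6.6 = 324.8 kN·m (hogging).
Span PQ, ΣM about P with M_Q applied at Q: R_Q^{PQ}·8.8 = 169 + 324.8, so R_Q^{PQ} = 56.11 kN and R_P = 96 − 56.11 = 39.89 kN.
Span QR, ΣM about R: R_Q^{QR}·11 = 1745 + 324.8, so R_Q^{QR} = 188.2 kN and R_R = 339 − 188.2 = 150.8 kN.
R_Q = 56.11 + 188.2 = 244.3 kN.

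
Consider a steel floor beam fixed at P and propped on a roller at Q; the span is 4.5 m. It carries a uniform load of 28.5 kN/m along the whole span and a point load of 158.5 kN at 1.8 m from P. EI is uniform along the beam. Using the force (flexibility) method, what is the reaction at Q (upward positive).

R_Q = 81.06 kN

Remove the prop at Q; the released (primary) structure is a cantilever built in at P.
Downward deflection at the released point Q due to the loads:
  UDL 28.5: wL⁴/(8EI) = 1461/EI
  point load 158.5 at a = 1.8: Pa²(3L − a)/(6EI) = 1001/EI
  δ_0 = 2462/EI
Tip deflection under a unit load at Q: L³/(3EI) = 30.38/EI.
The prop prevents deflection at Q: R_Q = δ_0/δ_{QQ} = 2462/30.38 = 81.06 kN.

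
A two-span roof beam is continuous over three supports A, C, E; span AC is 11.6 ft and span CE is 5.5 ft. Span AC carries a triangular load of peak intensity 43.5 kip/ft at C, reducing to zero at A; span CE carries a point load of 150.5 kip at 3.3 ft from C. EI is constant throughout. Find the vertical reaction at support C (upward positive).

R_C = 311.3 kip

Take M_C as the redundant. Released structure: two simple spans AC and CE with a hinge at C.
Discontinuity in slope at C on the released structure — sum the simple-span end rotations:
  span AC: triangular load, peak 43.5: w₀L³/(45EI) = 1509/EI
  span CE: point load 150.5 at a = 3.3: Pab(L + b)/(6LEI) = 254.9/EI
  relative rotation θ_0 = (1509 + 254.9)/EI = 1764/EI
A unit hogging moment at C produces rotation L₁/(3EI) + L₂/(3EI) = 5.7/EI.
Slope continuity at C: θ_0 = M_C·5.7/EI, so M_C = 1764/5.7 = 309.4 kip·ft (hogging).
Span AC, ΣM about A with M_C applied at C: R_C^{AC}·11.6 = 1951 + 309.4, so R_C^{AC} = 194.9 kip and R_A = 252.3 − 194.9 = 57.42 kip.
Span CE, ΣM about E: R_C^{CE}·5.5 = 331.1 + 309.4, so R_C^{CE} = 116.5 kip and R_E = 150.5 − 116.5 = 34.04 kip.
R_C = 194.9 + 116.5 = 311.3 kip.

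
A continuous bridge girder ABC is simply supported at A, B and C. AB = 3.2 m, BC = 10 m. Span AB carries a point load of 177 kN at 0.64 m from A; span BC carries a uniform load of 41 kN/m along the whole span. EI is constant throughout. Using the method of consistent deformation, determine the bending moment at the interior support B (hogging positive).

Take M_B as the redundant. Released structure: two simple spans AB and BC with a hinge at B.
End slopes at the hinge B, treating each span as simply supported:
  span AB: point load 177 at a = 0.64: Pab(L + a)/(6LEI) = 58/EI
  span BC: UDL 41: wL³/(24EI) = 1708/EI
  relative rotation θ_0 = (58 + 1708)/EI = 1766/EI
A unit hogging moment at B produces rotation L₁/(3EI) + L₂/(3EI) = 4.4/EI.
Compatibility: M_B·(L₁+L₂)/(3EI) = θ_0, giving M_B = 401.4 kN·m (hogging).

M_B = 401.4 kN·m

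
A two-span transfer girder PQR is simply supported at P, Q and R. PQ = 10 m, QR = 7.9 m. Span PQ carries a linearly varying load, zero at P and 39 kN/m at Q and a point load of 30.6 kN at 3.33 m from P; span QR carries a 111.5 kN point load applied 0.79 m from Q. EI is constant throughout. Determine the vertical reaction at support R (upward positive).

R_R = -14.65 kN

Release continuity at Q by inserting a hinge; the redundant is the internal moment M_Q. The primary structure is two simply-supported spans PQ and QR.
Rotations at Q on the released spans (each span's end-slope, ×1/EI):
  span PQ: triangular load, peak 39: w₀L³/(45EI) = 866.7/EI
  span PQ: point load 30.6 at a = 3.33: Pab(L + a)/(6LEI) = 151/EI
  span QR: point load 111.5 at a = 0.79: Pab(L + b)/(6LEI) = 198.3/EI
  relative rotation θ_0 = (1018 + 198.3)/EI = 1216/EI
A unit hogging moment at Q produces rotation L₁/(3EI) + L₂/(3EI) = 5.967/EI.
Compatibility: M_Q·(L₁+L₂)/(3EI) = θ_0, giving M_Q = 203.8 kN·m (hogging).
Span QR, ΣM about R: R_Q^{QR}·7.9 = 792.8 + 203.8, so R_Q^{QR} = 126.1 kN and R_R = 111.5 − 126.1 = -14.65 kN.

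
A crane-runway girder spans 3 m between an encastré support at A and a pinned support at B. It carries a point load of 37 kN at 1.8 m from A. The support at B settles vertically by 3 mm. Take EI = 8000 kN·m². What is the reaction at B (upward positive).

Remove the prop at B; the released (primary) structure is a cantilever built in at A.
Primary-structure tip deflection at B by superposition:
  point load 37 at a = 1.8: Pa²(3L − a)/(6EI) = 143.9/EI
Flexibility coefficient — unit upward force at B: δ_{BB} = L³/(3EI) = 9/EI.
With EI = 8000 kN·m²: δ_0 = 0.017982 m and δ_{BB} = 0.001125 m/kN.
Compatibility — the beam at B must follow the support down by 0.003 m: δ_0 − R_B·δ_{BB} = 0.003, so R_B = (0.017982 − 0.003)/0.001125 = 13.32 kN.

R_B = 13.32 kN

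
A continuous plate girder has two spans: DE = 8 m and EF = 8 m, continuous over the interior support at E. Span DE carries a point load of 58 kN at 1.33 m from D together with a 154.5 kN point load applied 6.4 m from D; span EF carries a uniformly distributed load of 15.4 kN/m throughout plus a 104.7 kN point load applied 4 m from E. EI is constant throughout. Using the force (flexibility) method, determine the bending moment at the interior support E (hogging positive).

M_E = 247.9 kN·m

Release continuity at E by inserting a hinge; the redundant is the internal moment M_E. The primary structure is two simply-supported spans DE and EF.
Discontinuity in slope at E on the released structure — sum the simple-span end rotations:
  span DE: point load 58 at a = 1.33: Pab(L + a)/(6LEI) = 100/EI
  span DE: point load 154.5 at a = 6.4: Pab(L + a)/(6LEI) = 474.6/EI
  span EF: UDL 15.4: wL³/(24EI) = 328.5/EI
  span EF: point load 104.7 at a = 4: Pab(L + b)/(6LEI) = 418.8/EI
  relative rotation θ_0 = (574.6 + 747.3)/EI = 1322/EI
A unit hogging moment at E produces rotation L₁/(3EI) + L₂/(3EI) = 5.333/EI.
Slope continuity at E: θ_0 = M_E·5.333/EI, so M_E = 1322/5.333 = 247.9 kN·m (hogging).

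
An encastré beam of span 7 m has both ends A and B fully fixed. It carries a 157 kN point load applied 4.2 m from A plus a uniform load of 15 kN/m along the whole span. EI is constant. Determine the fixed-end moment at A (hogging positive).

Take the two fixed-end moments M_A, M_B as redundants; the released structure is the simple span AB.
End rotations of the released simple span under the applied load (×1/EI):
  at A: point load 157 at a = 4.2: Pab(L + b)/(6LEI) = 430.8/EI
  at B: point load 157 at a = 4.2: Pab(L + a)/(6LEI) = 492.4/EI
  at A: UDL 15: wL³/(24EI) = 214.4/EI
  at B: UDL 15: wL³/(24EI) = 214.4/EI
  θ_A0 = 645.2/EI,  θ_B0 = 706.7/EI
Flexibility coefficients: a unit moment at one end gives L/(3EI) there and L/(6EI) at the far end, so f₁₁ = f₂₂ = 2.333/EI and f₁₂ = f₂₁ = 1.167/EI.
Compatibility — zero rotation at each built-in end:
  2.333 M_A + 1.167 M_B = 645.2
  1.167 M_A + 2.333 M_B = 706.7
Solving the pair gives M_A = 166.8 kN·m and M_B = 219.5 kN·m (hogging).

M_A = 166.8 kN·m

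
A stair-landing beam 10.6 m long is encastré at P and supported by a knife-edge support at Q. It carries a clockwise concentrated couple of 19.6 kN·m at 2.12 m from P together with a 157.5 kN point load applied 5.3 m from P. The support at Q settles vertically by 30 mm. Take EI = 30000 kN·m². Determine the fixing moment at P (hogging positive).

Release the roller at Q. Primary structure: cantilever fixed at P.
Free-end deflection of the primary structure under the applied loading (downward +):
  clockwise couple 19.6 at a = 2.12: M₀a(2L − a)/(2EI) = 396.4/EI
  point load 157.5 at a = 5.3: Pa²(3L − a)/(6EI) = 19540/EI
  δ_0 = 19937/EI
Tip deflection under a unit load at Q: L³/(3EI) = 397/EI.
With EI = 30000 kN·m²: δ_0 = 0.66455 m and δ_{QQ} = 0.013234 m/kN.
Compatibility — the beam at Q must follow the support down by 0.03 m: δ_0 − R_Q·δ_{QQ} = 0.03, so R_Q = (0.66455 − 0.03)/0.013234 = 47.95 kN.
Moment equilibrium about P: M_P = Σ(load moments about P) − R_Q·L = 854.4 − 47.95×10.6 = 346.1 kN·m.

M_P = 346.1 kN·m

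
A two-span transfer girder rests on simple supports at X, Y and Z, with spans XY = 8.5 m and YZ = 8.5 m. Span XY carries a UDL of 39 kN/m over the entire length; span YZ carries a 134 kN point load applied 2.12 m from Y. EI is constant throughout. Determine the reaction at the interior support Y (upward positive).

R_Y = 329.7 kN

Take M_Y as the redundant. Released structure: two simple spans XY and YZ with a hinge at Y.
Rotations at Y on the released spans (each span's end-slope, ×1/EI):
  span XY: UDL 39: wL³/(24EI) = 998/EI
  span YZ: point load 134 at a = 2.12: Pab(L + b)/(6LEI) = 528.8/EI
  relative rotation θ_0 = (998 + 528.8)/EI = 1527/EI
A unit hogging moment at Y produces rotation L₁/(3EI) + L₂/(3EI) = 5.667/EI.
Slope continuity at Y: θ_0 = M_Y·5.667/EI, so M_Y = 1527/5.667 = 269.4 kN·m (hogging).
Span XY, ΣM about X with M_Y applied at Y: R_Y^{XY}·8.5 = 1409 + 269.4, so R_Y^{XY} = 197.4 kN and R_X = 331.5 − 197.4 = 134.1 kN.
Span YZ, ΣM about Z: R_Y^{YZ}·8.5 = 854.9 + 269.4, so R_Y^{YZ} = 132.3 kN and R_Z = 134 − 132.3 = 1.724 kN.
R_Y = 197.4 + 132.3 = 329.7 kN.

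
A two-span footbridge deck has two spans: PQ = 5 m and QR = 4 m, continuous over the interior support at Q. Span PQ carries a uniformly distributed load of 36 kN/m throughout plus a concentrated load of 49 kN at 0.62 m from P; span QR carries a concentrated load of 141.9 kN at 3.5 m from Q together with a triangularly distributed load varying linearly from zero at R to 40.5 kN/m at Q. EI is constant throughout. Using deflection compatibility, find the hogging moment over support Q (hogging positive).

Release continuity at Q by inserting a hinge; the redundant is the internal moment M_Q. The primary structure is two simply-supported spans PQ and QR.
Rotations at Q on the released spans (each span's end-slope, ×1/EI):
  span PQ: UDL 36: wL³/(24EI) = 187.5/EI
  span PQ: point load 49 at a = 0.62: Pab(L + a)/(6LEI) = 24.93/EI
  span QR: point load 141.9 at a = 3.5: Pab(L + b)/(6LEI) = 46.56/EI
  span QR: triangular load, peak 40.5: w₀L³/(45EI) = 57.6/EI
  relative rotation θ_0 = (212.4 + 104.2)/EI = 316.6/EI
A unit hogging moment at Q produces rotation L₁/(3EI) + L₂/(3EI) = 3/EI.
Slope continuity at Q: θ_0 = M_Q·3/EI, so M_Q = 316.6/3 = 105.5 kN·m (hogging).

M_Q = 105.5 kN·m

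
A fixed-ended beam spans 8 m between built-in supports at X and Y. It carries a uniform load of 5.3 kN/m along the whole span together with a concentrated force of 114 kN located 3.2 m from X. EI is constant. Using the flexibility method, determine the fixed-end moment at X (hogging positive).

Take the two fixed-end moments M_X, M_Y as redundants; the released structure is the simple span XY.
On the primary (simply-supported) span, the end slopes from the loading are:
  at X: UDL 5.3: wL³/(24EI) = 113.1/EI
  at Y: UDL 5.3: wL³/(24EI) = 113.1/EI
  at X: point load 114 at a = 3.2: Pab(L + b)/(6LEI) = 466.9/EI
  at Y: point load 114 at a = 3.2: Pab(L + a)/(6LEI) = 408.6/EI
  θ_X0 = 580/EI,  θ_Y0 = 521.6/EI
Flexibility coefficients: a unit moment at one end gives L/(3EI) there and L/(6EI) at the far end, so f₁₁ = f₂₂ = 2.667/EI and f₁₂ = f₂₁ = 1.333/EI.
Compatibility — zero rotation at each built-in end:
  2.667 M_X + 1.333 M_Y = 580
  1.333 M_X + 2.667 M_Y = 521.6
Solving the pair gives M_X = 159.6 kN·m and M_Y = 115.8 kN·m (hogging).

M_X = 159.6 kN·m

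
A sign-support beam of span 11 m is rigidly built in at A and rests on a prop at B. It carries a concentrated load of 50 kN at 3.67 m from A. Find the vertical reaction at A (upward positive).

R_A = 42.58 kN

Release the roller at B. Primary structure: cantilever fixed at A.
Free-end deflection of the primary structure under the applied loading (downward +):
  point load 50 at a = 3.67: Pa²(3L − a)/(6EI) = 3292/EI
Flexibility coefficient — unit upward force at B: δ_{BB} = L³/(3EI) = 443.7/EI.
The prop prevents deflection at B: R_B = δ_0/δ_{BB} = 3292/443.7 = 7.42 kN.
Vertical equilibrium: R_A = ΣP − R_B = 50 − 7.42 = 42.58 kN.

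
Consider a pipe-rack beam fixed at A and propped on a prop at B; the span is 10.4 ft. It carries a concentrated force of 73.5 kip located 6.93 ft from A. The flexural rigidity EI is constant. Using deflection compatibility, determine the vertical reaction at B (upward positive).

Release the roller at B. Primary structure: cantilever fixed at A.
Deflection at B on the released cantilever, summing each load's contribution:
  point load 73.5 at a = 6.93: Pa²(3L − a)/(6EI) = 14278/EI
Flexibility coefficient — unit upward force at B: δ_{BB} = L³/(3EI) = 375/EI.
The prop prevents deflection at B: R_B = δ_0/δ_{BB} = 14278/375 = 38.08 kip.

R_B = 38.08 kip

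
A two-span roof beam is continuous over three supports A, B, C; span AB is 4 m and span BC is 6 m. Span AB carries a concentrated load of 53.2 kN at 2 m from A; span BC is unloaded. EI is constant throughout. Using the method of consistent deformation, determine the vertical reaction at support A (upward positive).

R_A = 22.61 kN

Take M_B as the redundant. Released structure: two simple spans AB and BC with a hinge at B.
Rotations at B on the released spans (each span's end-slope, ×1/EI):
  span AB: point load 53.2 at a = 2: Pab(L + a)/(6LEI) = 53.2/EI
  relative rotation θ_0 = (53.2 + 0)/EI = 53.2/EI
A unit hogging moment at B produces rotation L₁/(3EI) + L₂/(3EI) = 3.333/EI.
Compatibility: M_B·(L₁+L₂)/(3EI) = θ_0, giving M_B = 15.96 kN·m (hogging).
Span AB, ΣM about A with M_B applied at B: R_B^{AB}·4 = 106.4 + 15.96, so R_B^{AB} = 30.59 kN and R_A = 53.2 − 30.59 = 22.61 kN.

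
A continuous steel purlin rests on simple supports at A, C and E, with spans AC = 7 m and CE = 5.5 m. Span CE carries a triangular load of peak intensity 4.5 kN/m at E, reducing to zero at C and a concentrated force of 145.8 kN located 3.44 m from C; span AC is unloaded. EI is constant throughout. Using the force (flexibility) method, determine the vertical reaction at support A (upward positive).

R_A = -8.614 kN

Insert a hinge at C; M_C is the redundant, and each span becomes simply supported.
Rotations at C on the released spans (each span's end-slope, ×1/EI):
  span CE: triangular load, peak 4.5: 7w₀L³/(360EI) = 14.56/EI
  span CE: point load 145.8 at a = 3.44: Pab(L + b)/(6LEI) = 236.7/EI
  relative rotation θ_0 = (0 + 251.3)/EI = 251.3/EI
A unit hogging moment at C produces rotation L₁/(3EI) + L₂/(3EI) = 4.167/EI.
Compatibility: M_C·(L₁+L₂)/(3EI) = θ_0, giving M_C = 60.3 kN·m (hogging).
Span AC, ΣM about A with M_C applied at C: R_C^{AC}·7 = 0 + 60.3, so R_C^{AC} = 8.614 kN and R_A = 0 − 8.614 = -8.614 kN.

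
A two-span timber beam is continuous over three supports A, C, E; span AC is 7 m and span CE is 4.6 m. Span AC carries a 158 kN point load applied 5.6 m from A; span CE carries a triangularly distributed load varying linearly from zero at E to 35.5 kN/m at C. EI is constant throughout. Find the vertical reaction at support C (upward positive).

R_C = 222.6 kN

Release continuity at C by inserting a hinge; the redundant is the internal moment M_C. The primary structure is two simply-supported spans AC and CE.
Rotations at C on the released spans (each span's end-slope, ×1/EI):
  span AC: point load 158 at a = 5.6: Pab(L + a)/(6LEI) = 371.6/EI
  span CE: triangular load, peak 35.5: w₀L³/(45EI) = 76.79/EI
  relative rotation θ_0 = (371.6 + 76.79)/EI = 448.4/EI
A unit hogging moment at C produces rotation L₁/(3EI) + L₂/(3EI) = 3.867/EI.
Slope continuity at C: θ_0 = M_C·3.867/EI, so M_C = 448.4/3.867 = 116 kN·m (hogging).
Span AC, ΣM about A with M_C applied at C: R_C^{AC}·7 = 884.8 + 116, so R_C^{AC} = 143 kN and R_A = 158 − 143 = 15.03 kN.
Span CE, ΣM about E: R_C^{CE}·4.6 = 250.4 + 116, so R_C^{CE} = 79.64 kN and R_E = 81.65 − 79.64 = 2.007 kN.
R_C = 143 + 79.64 = 222.6 kN.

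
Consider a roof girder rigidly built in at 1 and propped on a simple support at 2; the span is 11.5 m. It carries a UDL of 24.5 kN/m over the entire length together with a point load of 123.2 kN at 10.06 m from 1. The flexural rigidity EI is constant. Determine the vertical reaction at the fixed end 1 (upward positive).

Release the roller at 2. Primary structure: cantilever fixed at 1.
Deflection at 2 on the released cantilever, summing each load's contribution:
  UDL 24.5: wL⁴/(8EI) = 53563/EI
  point load 123.2 at a = 10.06: Pa²(3L − a)/(6EI) = 50787/EI
  δ_0 = 104351/EI
Tip deflection under a unit load at 2: L³/(3EI) = 507/EI.
Compatibility at 2: δ_0 − R_2·δ_{22} = 0, so R_2 = 104351/507 = 205.8 kN.
Vertical equilibrium: R_1 = ΣP − R_2 = 404.9 − 205.8 = 199.1 kN.

R_1 = 199.1 kN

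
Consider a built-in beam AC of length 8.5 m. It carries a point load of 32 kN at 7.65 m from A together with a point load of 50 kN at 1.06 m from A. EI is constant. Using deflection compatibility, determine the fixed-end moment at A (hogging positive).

Release both end moments; the primary structure is a simply-supported span AC with redundants M_A and M_C.
On the primary (simply-supported) span, the end slopes from the loading are:
  at A: point load 32 at a = 7.65: Pab(L + b)/(6LEI) = 38.15/EI
  at C: point load 32 at a = 7.65: Pab(L + a)/(6LEI) = 65.89/EI
  at A: point load 50 at a = 1.06: Pab(L + b)/(6LEI) = 123.2/EI
  at C: point load 50 at a = 1.06: Pab(L + a)/(6LEI) = 73.92/EI
  θ_A0 = 161.4/EI,  θ_C0 = 139.8/EI
Flexibility coefficients: a unit moment at one end gives L/(3EI) there and L/(6EI) at the far end, so f₁₁ = f₂₂ = 2.833/EI and f₁₂ = f₂₁ = 1.417/EI.
Compatibility — zero rotation at each built-in end:
  2.833 M_A + 1.417 M_C = 161.4
  1.417 M_A + 2.833 M_C = 139.8
Solving the pair gives M_A = 43.05 kN·m and M_C = 27.82 kN·m (hogging).

M_A = 43.05 kN·m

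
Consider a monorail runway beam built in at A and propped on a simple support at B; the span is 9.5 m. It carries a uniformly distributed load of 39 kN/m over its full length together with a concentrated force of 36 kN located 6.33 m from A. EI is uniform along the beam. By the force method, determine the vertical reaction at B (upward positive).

Choose R_B as the redundant. The primary structure is the cantilever fixed at A.
Free-end deflection of the primary structure under the applied loading (downward +):
  UDL 39: wL⁴/(8EI) = 39707/EI
  point load 36 at a = 6.33: Pa²(3L − a)/(6EI) = 5330/EI
  δ_0 = 45037/EI
Tip deflection under a unit load at B: L³/(3EI) = 285.8/EI.
Compatibility at B: δ_0 − R_B·δ_{BB} = 0, so R_B = 45037/285.8 = 157.6 kN.

R_B = 157.6 kN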